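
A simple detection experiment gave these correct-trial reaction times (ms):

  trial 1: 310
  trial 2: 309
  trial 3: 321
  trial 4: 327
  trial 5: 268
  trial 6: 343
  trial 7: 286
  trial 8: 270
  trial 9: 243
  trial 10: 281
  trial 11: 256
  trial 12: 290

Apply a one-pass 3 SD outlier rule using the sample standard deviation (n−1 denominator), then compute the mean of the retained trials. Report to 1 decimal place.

292.0 ms

n = 12, ΣRT = 3504, M = 292.000
Σ(x−M)² = 10198.00; s = √(10198.00/11) = 30.448
Cutoffs: 292.000 ± 3·30.448 → [200.7, 383.3]
No RTs fall outside the cutoffs; all 12 retained. Mean = 3504/12 = 292.000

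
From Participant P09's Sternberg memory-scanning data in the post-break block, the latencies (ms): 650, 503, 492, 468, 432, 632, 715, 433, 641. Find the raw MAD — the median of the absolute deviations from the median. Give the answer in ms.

71 ms

Sorted: 432, 433, 468, 492, 503, 632, 641, 650, 715 → median = 503
|x − 503|: 147, 0, 11, 35, 71, 129, 212, 70, 138
Sorted deviations: 0, 11, 35, 70, 71, 129, 138, 147, 212 → MAD = 71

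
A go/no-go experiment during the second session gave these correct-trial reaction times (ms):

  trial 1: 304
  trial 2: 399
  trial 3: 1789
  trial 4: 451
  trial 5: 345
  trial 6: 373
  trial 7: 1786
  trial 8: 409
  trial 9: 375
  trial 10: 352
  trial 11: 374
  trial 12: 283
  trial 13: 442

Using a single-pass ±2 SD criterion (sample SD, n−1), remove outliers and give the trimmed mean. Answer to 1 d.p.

n = 13, ΣRT = 7682, M = 590.923
Σ(x−M)² = 3411156.92; s = √(3411156.92/12) = 533.163
Cutoffs: 590.923 ± 2·533.163 → [-475.4, 1657.2]
Outside: 1786, 1789 → excluded.
Retained (n=11): Σ = 4107, mean = 4107/11 = 373.364

373.4 ms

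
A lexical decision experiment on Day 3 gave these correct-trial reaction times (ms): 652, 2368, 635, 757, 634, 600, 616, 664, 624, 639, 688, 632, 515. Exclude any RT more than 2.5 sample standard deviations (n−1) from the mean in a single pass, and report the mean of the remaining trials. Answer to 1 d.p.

n = 13, ΣRT = 10024, M = 771.077
Σ(x−M)² = 2797524.92; s = √(2797524.92/12) = 482.832
Cutoffs: 771.077 ± 2.5·482.832 → [-436.0, 1978.2]
Outside: 2368 → excluded.
Retained (n=12): Σ = 7656, mean = 7656/12 = 638.000

638.0 ms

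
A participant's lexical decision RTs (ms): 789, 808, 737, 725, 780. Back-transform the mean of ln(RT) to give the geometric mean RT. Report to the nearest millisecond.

ln(RT): 6.6708, 6.6946, 6.6026, 6.5862, 6.6593
Mean ln(RT) = 33.2134/5 = 6.64268
Geometric mean = exp(6.64268) = 767.15 ms

767 ms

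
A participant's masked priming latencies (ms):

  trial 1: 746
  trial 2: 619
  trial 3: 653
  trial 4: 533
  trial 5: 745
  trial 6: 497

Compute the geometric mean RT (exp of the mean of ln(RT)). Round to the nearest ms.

625 ms

ln(RT): 6.6147, 6.4281, 6.4816, 6.2785, 6.6134, 6.2086
Mean ln(RT) = 38.6249/6 = 6.43748
Geometric mean = exp(6.43748) = 624.83 ms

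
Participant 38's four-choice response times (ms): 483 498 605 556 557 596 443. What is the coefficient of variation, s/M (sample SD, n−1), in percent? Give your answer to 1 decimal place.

11.4%

n = 7, Σ = 3738, M = 534.0000
Σ(x−M)² = 22076.000; s = √(22076.000/6) = 60.6575
CV = 60.6575 / 534.0000 = 0.11359 = 11.359%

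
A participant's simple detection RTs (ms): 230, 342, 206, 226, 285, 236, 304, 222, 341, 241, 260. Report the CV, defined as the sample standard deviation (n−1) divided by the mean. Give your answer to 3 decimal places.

0.183

n = 11, Σ = 2893, M = 263.0000
Σ(x−M)² = 23100.000; s = √(23100.000/10) = 48.0625
CV = 48.0625 / 263.0000 = 0.18275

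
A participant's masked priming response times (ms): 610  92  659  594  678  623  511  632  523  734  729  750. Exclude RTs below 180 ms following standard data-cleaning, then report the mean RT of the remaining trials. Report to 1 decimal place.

Excluded: 92
Retained (n=11): Σ = 7043
Mean = 7043/11 = 640.2727

640.3 ms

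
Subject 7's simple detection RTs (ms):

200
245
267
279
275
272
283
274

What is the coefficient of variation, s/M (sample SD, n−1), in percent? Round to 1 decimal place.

n = 8, Σ = 2095, M = 261.8750
Σ(x−M)² = 5300.875; s = √(5300.875/7) = 27.5185
CV = 27.5185 / 261.8750 = 0.10508 = 10.508%

10.5%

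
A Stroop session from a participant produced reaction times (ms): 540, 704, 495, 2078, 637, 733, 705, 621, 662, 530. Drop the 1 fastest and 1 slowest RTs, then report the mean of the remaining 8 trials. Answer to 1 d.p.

Sorted: 495, 530, 540, 621, 637, 662, 704, 705, 733, 2078
Drop lowest 1 (495) and highest 1 (2078)
Remaining (n=8): Σ = 5132, mean = 5132/8 = 641.500

641.5 ms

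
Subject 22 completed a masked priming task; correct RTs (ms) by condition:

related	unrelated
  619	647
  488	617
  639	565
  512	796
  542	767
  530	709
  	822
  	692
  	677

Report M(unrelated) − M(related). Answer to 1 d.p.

144.1 ms

M(related) = 3330/6 = 555.000
M(unrelated) = 6292/9 = 699.111
Difference = 699.111 − 555.000 = 144.111 ms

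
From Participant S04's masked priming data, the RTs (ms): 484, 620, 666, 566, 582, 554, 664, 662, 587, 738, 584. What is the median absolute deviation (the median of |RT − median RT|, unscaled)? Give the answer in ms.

33 ms

Sorted: 484, 554, 566, 582, 584, 587, 620, 662, 664, 666, 738 → median = 587
|x − 587|: 103, 33, 79, 21, 5, 33, 77, 75, 0, 151, 3
Sorted deviations: 0, 3, 5, 21, 33, 33, 75, 77, 79, 103, 151 → MAD = 33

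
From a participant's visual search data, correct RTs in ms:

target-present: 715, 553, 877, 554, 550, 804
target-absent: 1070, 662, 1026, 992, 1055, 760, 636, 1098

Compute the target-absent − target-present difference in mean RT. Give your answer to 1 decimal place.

M(target-present) = 4053/6 = 675.500
M(target-absent) = 7299/8 = 912.375
Difference = 912.375 − 675.500 = 236.875 ms

236.9 ms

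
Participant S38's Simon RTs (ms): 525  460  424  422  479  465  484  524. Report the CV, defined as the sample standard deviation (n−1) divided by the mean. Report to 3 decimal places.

0.083

n = 8, Σ = 3783, M = 472.8750
Σ(x−M)² = 10696.875; s = √(10696.875/7) = 39.0912
CV = 39.0912 / 472.8750 = 0.08267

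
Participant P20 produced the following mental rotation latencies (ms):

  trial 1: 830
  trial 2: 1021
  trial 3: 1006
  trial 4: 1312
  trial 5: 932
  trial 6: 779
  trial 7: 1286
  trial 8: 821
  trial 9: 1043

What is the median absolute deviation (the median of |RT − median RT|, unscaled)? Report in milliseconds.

Sorted: 779, 821, 830, 932, 1006, 1021, 1043, 1286, 1312 → median = 1006
|x − 1006|: 176, 15, 0, 306, 74, 227, 280, 185, 37
Sorted deviations: 0, 15, 37, 74, 176, 185, 227, 280, 306 → MAD = 176

176 ms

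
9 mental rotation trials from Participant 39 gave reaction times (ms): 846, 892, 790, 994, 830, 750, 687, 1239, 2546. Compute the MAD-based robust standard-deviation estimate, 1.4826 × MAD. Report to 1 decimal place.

Sorted: 687, 750, 790, 830, 846, 892, 994, 1239, 2546 → median = 846
|x − 846| sorted: 0, 16, 46, 56, 96, 148, 159, 393, 1700 → MAD = 96
Robust SD ≈ 1.4826 × 96 = 142.330

142.3 ms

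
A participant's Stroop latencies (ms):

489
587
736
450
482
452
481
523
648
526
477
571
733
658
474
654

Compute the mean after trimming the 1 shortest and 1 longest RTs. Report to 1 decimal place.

Sorted: 450, 452, 474, 477, 481, 482, 489, 523, 526, 571, 587, 648, 654, 658, 733, 736
Drop lowest 1 (450) and highest 1 (736)
Remaining (n=14): Σ = 7755, mean = 7755/14 = 553.929

553.9 ms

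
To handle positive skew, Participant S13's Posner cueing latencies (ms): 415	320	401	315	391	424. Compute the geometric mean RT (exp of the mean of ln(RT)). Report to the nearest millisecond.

375 ms

ln(RT): 6.0283, 5.7683, 5.9940, 5.7526, 5.9687, 6.0497
Mean ln(RT) = 35.5616/6 = 5.92693
Geometric mean = exp(5.92693) = 375.00 ms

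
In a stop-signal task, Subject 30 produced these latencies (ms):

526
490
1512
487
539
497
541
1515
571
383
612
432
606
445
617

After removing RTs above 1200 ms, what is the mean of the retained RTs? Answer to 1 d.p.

Excluded: 1512, 1515
Retained (n=13): Σ = 6746
Mean = 6746/13 = 518.9231

518.9 ms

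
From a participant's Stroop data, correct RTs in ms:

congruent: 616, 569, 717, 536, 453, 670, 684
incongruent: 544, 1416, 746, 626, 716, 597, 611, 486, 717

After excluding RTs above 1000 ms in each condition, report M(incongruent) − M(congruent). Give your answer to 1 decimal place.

incongruent: exclude 1416
M(congruent) = 4245/7 = 606.429
M(incongruent) = 5043/8 = 630.375
Difference = 630.375 − 606.429 = 23.946 ms

23.9 ms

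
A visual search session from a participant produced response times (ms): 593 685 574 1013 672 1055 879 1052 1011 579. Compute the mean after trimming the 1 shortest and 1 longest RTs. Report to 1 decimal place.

Sorted: 574, 579, 593, 672, 685, 879, 1011, 1013, 1052, 1055
Drop lowest 1 (574) and highest 1 (1055)
Remaining (n=8): Σ = 6484, mean = 6484/8 = 810.500

810.5 ms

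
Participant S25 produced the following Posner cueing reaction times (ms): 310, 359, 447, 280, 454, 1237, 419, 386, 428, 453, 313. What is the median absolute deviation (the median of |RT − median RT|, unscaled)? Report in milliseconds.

Sorted: 280, 310, 313, 359, 386, 419, 428, 447, 453, 454, 1237 → median = 419
|x − 419|: 109, 60, 28, 139, 35, 818, 0, 33, 9, 34, 106
Sorted deviations: 0, 9, 28, 33, 34, 35, 60, 106, 109, 139, 818 → MAD = 35

35 ms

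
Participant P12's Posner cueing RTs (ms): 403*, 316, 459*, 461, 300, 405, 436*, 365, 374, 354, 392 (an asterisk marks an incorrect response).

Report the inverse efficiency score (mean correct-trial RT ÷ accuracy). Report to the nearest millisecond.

510 ms

Correct trials (n=8): 316, 461, 300, 405, 365, 374, 354, 392
Mean correct RT = 2967/8 = 370.8750 ms
Proportion correct = 8/11
IES = 370.8750 / (8/11) = 509.953 ms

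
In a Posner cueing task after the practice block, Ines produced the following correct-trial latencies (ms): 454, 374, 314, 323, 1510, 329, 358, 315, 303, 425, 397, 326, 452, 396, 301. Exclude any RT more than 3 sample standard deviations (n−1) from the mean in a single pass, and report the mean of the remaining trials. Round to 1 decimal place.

n = 15, ΣRT = 6577, M = 438.467
Σ(x−M)² = 1268891.73; s = √(1268891.73/14) = 301.057
Cutoffs: 438.467 ± 3·301.057 → [-464.7, 1341.6]
Outside: 1510 → excluded.
Retained (n=14): Σ = 5067, mean = 5067/14 = 361.929

361.9 ms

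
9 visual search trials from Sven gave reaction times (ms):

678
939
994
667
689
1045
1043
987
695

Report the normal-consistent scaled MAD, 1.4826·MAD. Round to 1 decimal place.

Sorted: 667, 678, 689, 695, 939, 987, 994, 1043, 1045 → median = 939
|x − 939| sorted: 0, 48, 55, 104, 106, 244, 250, 261, 272 → MAD = 106
Robust SD ≈ 1.4826 × 106 = 157.156

157.2 ms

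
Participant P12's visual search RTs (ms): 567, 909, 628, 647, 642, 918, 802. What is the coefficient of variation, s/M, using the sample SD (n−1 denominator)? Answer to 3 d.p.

n = 7, Σ = 5113, M = 730.4286
Σ(x−M)² = 124173.714; s = √(124173.714/6) = 143.8597
CV = 143.8597 / 730.4286 = 0.19695

0.197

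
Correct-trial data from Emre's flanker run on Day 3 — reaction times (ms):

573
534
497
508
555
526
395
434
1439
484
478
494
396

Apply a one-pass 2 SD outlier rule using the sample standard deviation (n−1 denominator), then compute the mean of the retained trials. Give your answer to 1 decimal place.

489.5 ms

n = 13, ΣRT = 7313, M = 562.538
Σ(x−M)² = 868109.23; s = √(868109.23/12) = 268.965
Cutoffs: 562.538 ± 2·268.965 → [24.6, 1100.5]
Outside: 1439 → excluded.
Retained (n=12): Σ = 5874, mean = 5874/12 = 489.500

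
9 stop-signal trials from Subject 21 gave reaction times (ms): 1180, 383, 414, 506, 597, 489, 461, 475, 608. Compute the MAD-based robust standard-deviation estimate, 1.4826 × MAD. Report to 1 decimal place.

111.2 ms

Sorted: 383, 414, 461, 475, 489, 506, 597, 608, 1180 → median = 489
|x − 489| sorted: 0, 14, 17, 28, 75, 106, 108, 119, 691 → MAD = 75
Robust SD ≈ 1.4826 × 75 = 111.195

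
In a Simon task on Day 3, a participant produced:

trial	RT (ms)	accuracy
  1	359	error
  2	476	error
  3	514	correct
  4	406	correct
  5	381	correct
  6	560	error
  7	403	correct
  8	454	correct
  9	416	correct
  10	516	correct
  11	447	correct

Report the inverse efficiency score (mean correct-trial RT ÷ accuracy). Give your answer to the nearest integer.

608 ms

Correct trials (n=8): 514, 406, 381, 403, 454, 416, 516, 447
Mean correct RT = 3537/8 = 442.1250 ms
Proportion correct = 8/11
IES = 442.1250 / (8/11) = 607.922 ms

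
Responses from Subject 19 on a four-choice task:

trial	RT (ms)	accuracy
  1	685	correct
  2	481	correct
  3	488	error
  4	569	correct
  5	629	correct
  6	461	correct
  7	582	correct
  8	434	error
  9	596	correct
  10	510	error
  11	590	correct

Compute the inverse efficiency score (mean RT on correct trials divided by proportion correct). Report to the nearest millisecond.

789 ms

Correct trials (n=8): 685, 481, 569, 629, 461, 582, 596, 590
Mean correct RT = 4593/8 = 574.1250 ms
Proportion correct = 8/11
IES = 574.1250 / (8/11) = 789.422 ms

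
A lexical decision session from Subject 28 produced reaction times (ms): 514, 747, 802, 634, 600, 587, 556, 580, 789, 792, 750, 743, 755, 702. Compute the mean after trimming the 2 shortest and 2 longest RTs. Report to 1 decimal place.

Sorted: 514, 556, 580, 587, 600, 634, 702, 743, 747, 750, 755, 789, 792, 802
Drop lowest 2 (514, 556) and highest 2 (792, 802)
Remaining (n=10): Σ = 6887, mean = 6887/10 = 688.700

688.7 ms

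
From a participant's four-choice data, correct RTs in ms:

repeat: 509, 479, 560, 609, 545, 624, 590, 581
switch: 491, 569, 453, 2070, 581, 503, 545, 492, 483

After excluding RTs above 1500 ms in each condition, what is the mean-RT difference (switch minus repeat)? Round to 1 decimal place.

-47.5 ms

switch: exclude 2070
M(repeat) = 4497/8 = 562.125
M(switch) = 4117/8 = 514.625
Difference = 514.625 − 562.125 = -47.500 ms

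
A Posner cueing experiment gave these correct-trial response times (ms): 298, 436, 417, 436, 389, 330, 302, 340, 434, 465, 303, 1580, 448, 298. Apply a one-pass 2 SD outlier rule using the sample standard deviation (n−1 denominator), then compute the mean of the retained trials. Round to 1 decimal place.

n = 14, ΣRT = 6476, M = 462.571
Σ(x−M)² = 1396595.43; s = √(1396595.43/13) = 327.766
Cutoffs: 462.571 ± 2·327.766 → [-193.0, 1118.1]
Outside: 1580 → excluded.
Retained (n=13): Σ = 4896, mean = 4896/13 = 376.615

376.6 ms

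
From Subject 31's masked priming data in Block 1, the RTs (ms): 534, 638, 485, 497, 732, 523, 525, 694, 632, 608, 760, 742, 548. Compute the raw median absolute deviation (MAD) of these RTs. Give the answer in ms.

Sorted: 485, 497, 523, 525, 534, 548, 608, 632, 638, 694, 732, 742, 760 → median = 608
|x − 608|: 74, 30, 123, 111, 124, 85, 83, 86, 24, 0, 152, 134, 60
Sorted deviations: 0, 24, 30, 60, 74, 83, 85, 86, 111, 123, 124, 134, 152 → MAD = 85

85 ms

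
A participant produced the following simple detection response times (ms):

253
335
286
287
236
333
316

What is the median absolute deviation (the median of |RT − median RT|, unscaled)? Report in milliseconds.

34 ms

Sorted: 236, 253, 286, 287, 316, 333, 335 → median = 287
|x − 287|: 34, 48, 1, 0, 51, 46, 29
Sorted deviations: 0, 1, 29, 34, 46, 48, 51 → MAD = 34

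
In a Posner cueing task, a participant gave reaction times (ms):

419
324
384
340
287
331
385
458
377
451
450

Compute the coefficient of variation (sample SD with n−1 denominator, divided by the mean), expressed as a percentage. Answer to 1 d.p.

15.1%

n = 11, Σ = 4206, M = 382.3636
Σ(x−M)² = 33320.545; s = √(33320.545/10) = 57.7240
CV = 57.7240 / 382.3636 = 0.15097 = 15.097%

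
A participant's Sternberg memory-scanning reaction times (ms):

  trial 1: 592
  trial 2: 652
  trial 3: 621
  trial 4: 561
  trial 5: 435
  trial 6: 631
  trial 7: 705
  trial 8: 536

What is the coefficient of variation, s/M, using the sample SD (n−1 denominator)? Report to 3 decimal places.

0.139

n = 8, Σ = 4733, M = 591.6250
Σ(x−M)² = 47475.875; s = √(47475.875/7) = 82.3545
CV = 82.3545 / 591.6250 = 0.13920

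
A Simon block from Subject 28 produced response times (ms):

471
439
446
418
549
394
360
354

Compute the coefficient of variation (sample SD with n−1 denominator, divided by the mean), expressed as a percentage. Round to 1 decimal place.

14.8%

n = 8, Σ = 3431, M = 428.8750
Σ(x−M)² = 28284.875; s = √(28284.875/7) = 63.5665
CV = 63.5665 / 428.8750 = 0.14822 = 14.822%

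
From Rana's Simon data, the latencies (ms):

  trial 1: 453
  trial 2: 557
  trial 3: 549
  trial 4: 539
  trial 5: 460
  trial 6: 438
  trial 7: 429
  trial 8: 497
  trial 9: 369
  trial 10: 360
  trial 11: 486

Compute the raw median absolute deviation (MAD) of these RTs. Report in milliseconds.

37 ms

Sorted: 360, 369, 429, 438, 453, 460, 486, 497, 539, 549, 557 → median = 460
|x − 460|: 7, 97, 89, 79, 0, 22, 31, 37, 91, 100, 26
Sorted deviations: 0, 7, 22, 26, 31, 37, 79, 89, 91, 97, 100 → MAD = 37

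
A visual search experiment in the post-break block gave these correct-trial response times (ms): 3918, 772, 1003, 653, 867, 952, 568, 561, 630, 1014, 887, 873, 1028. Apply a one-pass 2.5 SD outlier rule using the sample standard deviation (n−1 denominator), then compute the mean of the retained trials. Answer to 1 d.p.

817.3 ms

n = 13, ΣRT = 13726, M = 1055.846
Σ(x−M)² = 9212697.69; s = √(9212697.69/12) = 876.199
Cutoffs: 1055.846 ± 2.5·876.199 → [-1134.7, 3246.3]
Outside: 3918 → excluded.
Retained (n=12): Σ = 9808, mean = 9808/12 = 817.333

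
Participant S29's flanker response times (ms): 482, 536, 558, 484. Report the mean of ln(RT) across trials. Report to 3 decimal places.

ln(RT): 6.1779, 6.2841, 6.3244, 6.1821
Σ ln(RT) = 24.9685
Mean = 24.9685/4 = 6.24213

6.242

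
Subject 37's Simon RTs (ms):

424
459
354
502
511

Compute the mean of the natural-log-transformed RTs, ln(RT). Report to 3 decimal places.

6.101

ln(RT): 6.0497, 6.1291, 5.8693, 6.2186, 6.2364
Σ ln(RT) = 30.5031
Mean = 30.5031/5 = 6.10061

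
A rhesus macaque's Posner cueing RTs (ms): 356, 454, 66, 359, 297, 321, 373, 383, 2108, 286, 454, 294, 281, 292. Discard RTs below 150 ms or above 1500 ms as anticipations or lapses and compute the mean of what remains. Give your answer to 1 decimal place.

345.8 ms

Excluded: 66, 2108
Retained (n=12): Σ = 4150
Mean = 4150/12 = 345.8333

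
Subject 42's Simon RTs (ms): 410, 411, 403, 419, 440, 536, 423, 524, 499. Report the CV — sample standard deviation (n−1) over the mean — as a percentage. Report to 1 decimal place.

11.7%

n = 9, Σ = 4065, M = 451.6667
Σ(x−M)² = 22368.000; s = √(22368.000/8) = 52.8772
CV = 52.8772 / 451.6667 = 0.11707 = 11.707%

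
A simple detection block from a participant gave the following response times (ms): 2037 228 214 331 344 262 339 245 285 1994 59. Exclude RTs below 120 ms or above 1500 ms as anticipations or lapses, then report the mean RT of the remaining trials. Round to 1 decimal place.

281.0 ms

Excluded: 59, 1994, 2037
Retained (n=8): Σ = 2248
Mean = 2248/8 = 281.0000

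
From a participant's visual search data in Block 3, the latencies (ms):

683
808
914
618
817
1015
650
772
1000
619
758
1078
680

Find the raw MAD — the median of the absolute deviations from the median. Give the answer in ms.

Sorted: 618, 619, 650, 680, 683, 758, 772, 808, 817, 914, 1000, 1015, 1078 → median = 772
|x − 772|: 89, 36, 142, 154, 45, 243, 122, 0, 228, 153, 14, 306, 92
Sorted deviations: 0, 14, 36, 45, 89, 92, 122, 142, 153, 154, 228, 243, 306 → MAD = 122

122 ms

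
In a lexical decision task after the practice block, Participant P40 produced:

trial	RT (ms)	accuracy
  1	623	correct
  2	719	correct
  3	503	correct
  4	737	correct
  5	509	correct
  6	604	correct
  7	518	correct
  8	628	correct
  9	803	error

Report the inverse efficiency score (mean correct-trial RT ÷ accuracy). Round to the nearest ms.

Correct trials (n=8): 623, 719, 503, 737, 509, 604, 518, 628
Mean correct RT = 4841/8 = 605.1250 ms
Proportion correct = 8/9
IES = 605.1250 / (8/9) = 680.766 ms

681 ms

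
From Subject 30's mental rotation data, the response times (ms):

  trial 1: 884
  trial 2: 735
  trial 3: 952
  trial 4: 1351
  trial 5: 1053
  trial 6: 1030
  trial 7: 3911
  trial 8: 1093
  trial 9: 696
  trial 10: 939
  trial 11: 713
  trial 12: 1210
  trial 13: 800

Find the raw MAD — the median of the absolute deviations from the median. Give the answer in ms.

152 ms

Sorted: 696, 713, 735, 800, 884, 939, 952, 1030, 1053, 1093, 1210, 1351, 3911 → median = 952
|x − 952|: 68, 217, 0, 399, 101, 78, 2959, 141, 256, 13, 239, 258, 152
Sorted deviations: 0, 13, 68, 78, 101, 141, 152, 217, 239, 256, 258, 399, 2959 → MAD = 152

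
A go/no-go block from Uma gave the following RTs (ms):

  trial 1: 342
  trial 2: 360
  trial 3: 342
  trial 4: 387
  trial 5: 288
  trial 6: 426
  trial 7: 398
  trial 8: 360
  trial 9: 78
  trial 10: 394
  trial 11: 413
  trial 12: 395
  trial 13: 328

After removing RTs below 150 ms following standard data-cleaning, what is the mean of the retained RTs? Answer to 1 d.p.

369.4 ms

Excluded: 78
Retained (n=12): Σ = 4433
Mean = 4433/12 = 369.4167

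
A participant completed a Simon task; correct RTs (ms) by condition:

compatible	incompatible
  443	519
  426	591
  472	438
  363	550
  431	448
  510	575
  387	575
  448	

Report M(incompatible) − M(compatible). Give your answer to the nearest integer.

M(compatible) = 3480/8 = 435.000
M(incompatible) = 3696/7 = 528.000
Difference = 528.000 − 435.000 = 93.000 ms

93 ms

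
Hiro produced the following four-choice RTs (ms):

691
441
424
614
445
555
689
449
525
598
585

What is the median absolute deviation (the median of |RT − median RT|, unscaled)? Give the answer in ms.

106 ms

Sorted: 424, 441, 445, 449, 525, 555, 585, 598, 614, 689, 691 → median = 555
|x − 555|: 136, 114, 131, 59, 110, 0, 134, 106, 30, 43, 30
Sorted deviations: 0, 30, 30, 43, 59, 106, 110, 114, 131, 134, 136 → MAD = 106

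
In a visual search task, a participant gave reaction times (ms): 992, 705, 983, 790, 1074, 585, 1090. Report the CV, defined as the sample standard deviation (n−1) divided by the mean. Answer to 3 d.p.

0.220

n = 7, Σ = 6219, M = 888.4286
Σ(x−M)² = 230141.714; s = √(230141.714/6) = 195.8493
CV = 195.8493 / 888.4286 = 0.22044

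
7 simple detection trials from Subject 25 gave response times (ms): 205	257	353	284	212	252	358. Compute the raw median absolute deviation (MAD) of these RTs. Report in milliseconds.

Sorted: 205, 212, 252, 257, 284, 353, 358 → median = 257
|x − 257|: 52, 0, 96, 27, 45, 5, 101
Sorted deviations: 0, 5, 27, 45, 52, 96, 101 → MAD = 45

45 ms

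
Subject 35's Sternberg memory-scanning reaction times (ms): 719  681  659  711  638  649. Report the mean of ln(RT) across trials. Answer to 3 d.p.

6.515

ln(RT): 6.5779, 6.5236, 6.4907, 6.5667, 6.4583, 6.4754
Σ ln(RT) = 39.0926
Mean = 39.0926/6 = 6.51543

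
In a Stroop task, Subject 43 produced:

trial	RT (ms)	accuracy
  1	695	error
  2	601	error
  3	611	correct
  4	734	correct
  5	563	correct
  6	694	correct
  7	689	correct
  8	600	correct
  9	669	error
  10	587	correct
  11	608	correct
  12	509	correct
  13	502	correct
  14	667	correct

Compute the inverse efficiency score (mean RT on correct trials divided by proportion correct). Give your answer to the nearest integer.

783 ms

Correct trials (n=11): 611, 734, 563, 694, 689, 600, 587, 608, 509, 502, 667
Mean correct RT = 6764/11 = 614.9091 ms
Proportion correct = 11/14
IES = 614.9091 / (11/14) = 782.612 ms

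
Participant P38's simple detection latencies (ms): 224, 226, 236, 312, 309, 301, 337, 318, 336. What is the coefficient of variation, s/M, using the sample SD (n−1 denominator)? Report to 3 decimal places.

0.162

n = 9, Σ = 2599, M = 288.7778
Σ(x−M)² = 17429.556; s = √(17429.556/8) = 46.6765
CV = 46.6765 / 288.7778 = 0.16163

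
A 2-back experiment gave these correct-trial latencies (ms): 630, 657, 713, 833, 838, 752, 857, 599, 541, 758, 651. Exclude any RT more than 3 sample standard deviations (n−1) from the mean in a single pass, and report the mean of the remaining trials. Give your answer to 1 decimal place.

711.7 ms

n = 11, ΣRT = 7829, M = 711.727
Σ(x−M)² = 110738.18; s = √(110738.18/10) = 105.232
Cutoffs: 711.727 ± 3·105.232 → [396.0, 1027.4]
No RTs fall outside the cutoffs; all 11 retained. Mean = 7829/11 = 711.727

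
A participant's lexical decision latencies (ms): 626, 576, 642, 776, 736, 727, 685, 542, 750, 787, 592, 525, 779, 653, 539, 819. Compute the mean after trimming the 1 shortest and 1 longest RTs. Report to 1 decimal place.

672.1 ms

Sorted: 525, 539, 542, 576, 592, 626, 642, 653, 685, 727, 736, 750, 776, 779, 787, 819
Drop lowest 1 (525) and highest 1 (819)
Remaining (n=14): Σ = 9410, mean = 9410/14 = 672.143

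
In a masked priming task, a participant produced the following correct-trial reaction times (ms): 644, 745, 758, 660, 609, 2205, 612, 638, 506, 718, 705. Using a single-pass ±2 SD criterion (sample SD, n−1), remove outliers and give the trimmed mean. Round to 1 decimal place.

n = 11, ΣRT = 8800, M = 800.000
Σ(x−M)² = 2223004.00; s = √(2223004.00/10) = 471.487
Cutoffs: 800.000 ± 2·471.487 → [-143.0, 1743.0]
Outside: 2205 → excluded.
Retained (n=10): Σ = 6595, mean = 6595/10 = 659.500

659.5 ms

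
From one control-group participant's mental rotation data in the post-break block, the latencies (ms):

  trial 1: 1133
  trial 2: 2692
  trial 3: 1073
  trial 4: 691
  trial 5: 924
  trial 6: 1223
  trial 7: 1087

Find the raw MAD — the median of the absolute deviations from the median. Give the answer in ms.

Sorted: 691, 924, 1073, 1087, 1133, 1223, 2692 → median = 1087
|x − 1087|: 46, 1605, 14, 396, 163, 136, 0
Sorted deviations: 0, 14, 46, 136, 163, 396, 1605 → MAD = 136

136 ms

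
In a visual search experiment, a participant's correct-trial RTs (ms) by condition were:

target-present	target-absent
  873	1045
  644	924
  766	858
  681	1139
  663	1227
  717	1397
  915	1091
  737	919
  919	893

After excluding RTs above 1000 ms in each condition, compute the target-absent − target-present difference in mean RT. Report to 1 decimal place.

130.2 ms

target-absent: exclude 1045, 1139, 1227, 1397, 1091
M(target-present) = 6915/9 = 768.333
M(target-absent) = 3594/4 = 898.500
Difference = 898.500 − 768.333 = 130.167 ms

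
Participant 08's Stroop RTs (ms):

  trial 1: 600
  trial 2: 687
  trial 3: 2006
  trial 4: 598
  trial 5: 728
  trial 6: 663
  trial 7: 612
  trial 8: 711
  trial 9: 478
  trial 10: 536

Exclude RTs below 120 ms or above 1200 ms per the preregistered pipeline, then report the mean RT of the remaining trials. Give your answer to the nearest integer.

624 ms

Excluded: 2006
Retained (n=9): Σ = 5613
Mean = 5613/9 = 623.6667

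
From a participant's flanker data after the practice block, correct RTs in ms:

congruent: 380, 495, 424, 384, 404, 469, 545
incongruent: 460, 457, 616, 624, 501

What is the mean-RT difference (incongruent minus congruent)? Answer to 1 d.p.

88.6 ms

M(congruent) = 3101/7 = 443.000
M(incongruent) = 2658/5 = 531.600
Difference = 531.600 − 443.000 = 88.600 ms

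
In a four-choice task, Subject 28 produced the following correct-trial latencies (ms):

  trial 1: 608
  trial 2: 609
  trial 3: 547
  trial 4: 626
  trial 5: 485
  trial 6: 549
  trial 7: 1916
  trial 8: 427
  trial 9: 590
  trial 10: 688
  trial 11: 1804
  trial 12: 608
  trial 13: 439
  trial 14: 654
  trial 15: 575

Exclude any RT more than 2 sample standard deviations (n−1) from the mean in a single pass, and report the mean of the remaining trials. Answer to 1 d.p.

569.6 ms

n = 15, ΣRT = 11125, M = 741.667
Σ(x−M)² = 2967185.33; s = √(2967185.33/14) = 460.371
Cutoffs: 741.667 ± 2·460.371 → [-179.1, 1662.4]
Outside: 1804, 1916 → excluded.
Retained (n=13): Σ = 7405, mean = 7405/13 = 569.615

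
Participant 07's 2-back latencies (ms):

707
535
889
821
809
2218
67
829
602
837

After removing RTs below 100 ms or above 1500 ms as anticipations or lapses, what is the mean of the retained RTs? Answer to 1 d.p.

753.6 ms

Excluded: 67, 2218
Retained (n=8): Σ = 6029
Mean = 6029/8 = 753.6250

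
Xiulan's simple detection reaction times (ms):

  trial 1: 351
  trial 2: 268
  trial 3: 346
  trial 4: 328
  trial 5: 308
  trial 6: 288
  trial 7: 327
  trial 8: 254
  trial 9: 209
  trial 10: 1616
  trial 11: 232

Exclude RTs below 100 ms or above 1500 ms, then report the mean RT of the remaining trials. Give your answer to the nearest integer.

291 ms

Excluded: 1616
Retained (n=10): Σ = 2911
Mean = 2911/10 = 291.1000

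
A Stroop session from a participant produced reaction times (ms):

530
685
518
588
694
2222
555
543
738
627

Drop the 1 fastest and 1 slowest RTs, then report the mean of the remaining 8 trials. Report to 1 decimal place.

620.0 ms

Sorted: 518, 530, 543, 555, 588, 627, 685, 694, 738, 2222
Drop lowest 1 (518) and highest 1 (2222)
Remaining (n=8): Σ = 4960, mean = 4960/8 = 620.000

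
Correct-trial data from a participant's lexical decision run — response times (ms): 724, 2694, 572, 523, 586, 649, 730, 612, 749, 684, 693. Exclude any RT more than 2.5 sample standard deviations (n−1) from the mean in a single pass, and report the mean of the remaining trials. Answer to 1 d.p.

652.2 ms

n = 11, ΣRT = 9216, M = 837.818
Σ(x−M)² = 3842339.64; s = √(3842339.64/10) = 619.866
Cutoffs: 837.818 ± 2.5·619.866 → [-711.8, 2387.5]
Outside: 2694 → excluded.
Retained (n=10): Σ = 6522, mean = 6522/10 = 652.200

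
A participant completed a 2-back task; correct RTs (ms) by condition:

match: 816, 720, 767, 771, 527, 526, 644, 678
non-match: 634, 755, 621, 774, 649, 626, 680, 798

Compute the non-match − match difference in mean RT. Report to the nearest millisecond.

11 ms

M(match) = 5449/8 = 681.125
M(non-match) = 5537/8 = 692.125
Difference = 692.125 − 681.125 = 11.000 ms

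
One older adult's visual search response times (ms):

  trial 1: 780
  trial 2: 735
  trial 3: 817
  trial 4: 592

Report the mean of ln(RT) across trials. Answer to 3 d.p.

ln(RT): 6.6593, 6.5999, 6.7056, 6.3835
Σ ln(RT) = 26.3483
Mean = 26.3483/4 = 6.58708

6.587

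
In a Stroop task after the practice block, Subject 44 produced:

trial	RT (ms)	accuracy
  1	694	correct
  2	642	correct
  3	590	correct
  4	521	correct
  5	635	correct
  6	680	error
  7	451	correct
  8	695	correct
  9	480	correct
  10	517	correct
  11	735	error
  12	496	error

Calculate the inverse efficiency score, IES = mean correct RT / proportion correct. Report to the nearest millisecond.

Correct trials (n=9): 694, 642, 590, 521, 635, 451, 695, 480, 517
Mean correct RT = 5225/9 = 580.5556 ms
Proportion correct = 9/12
IES = 580.5556 / (9/12) = 774.074 ms

774 ms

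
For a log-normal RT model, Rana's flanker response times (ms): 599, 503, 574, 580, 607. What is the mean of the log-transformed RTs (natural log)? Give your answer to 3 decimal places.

6.348

ln(RT): 6.3953, 6.2206, 6.3526, 6.3630, 6.4085
Σ ln(RT) = 31.7400
Mean = 31.7400/5 = 6.34801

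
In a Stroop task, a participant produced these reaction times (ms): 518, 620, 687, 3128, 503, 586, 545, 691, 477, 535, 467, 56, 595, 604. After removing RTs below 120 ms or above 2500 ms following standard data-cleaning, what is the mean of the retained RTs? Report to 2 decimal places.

569.00 ms

Excluded: 56, 3128
Retained (n=12): Σ = 6828
Mean = 6828/12 = 569.0000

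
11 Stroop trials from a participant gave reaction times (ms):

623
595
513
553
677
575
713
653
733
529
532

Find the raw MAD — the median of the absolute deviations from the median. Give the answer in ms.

63 ms

Sorted: 513, 529, 532, 553, 575, 595, 623, 653, 677, 713, 733 → median = 595
|x − 595|: 28, 0, 82, 42, 82, 20, 118, 58, 138, 66, 63
Sorted deviations: 0, 20, 28, 42, 58, 63, 66, 82, 82, 118, 138 → MAD = 63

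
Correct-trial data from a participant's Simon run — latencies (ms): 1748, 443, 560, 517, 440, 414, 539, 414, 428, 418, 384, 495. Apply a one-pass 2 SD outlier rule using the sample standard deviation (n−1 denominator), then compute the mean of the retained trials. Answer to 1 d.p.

n = 12, ΣRT = 6800, M = 566.667
Σ(x−M)² = 1556610.67; s = √(1556610.67/11) = 376.178
Cutoffs: 566.667 ± 2·376.178 → [-185.7, 1319.0]
Outside: 1748 → excluded.
Retained (n=11): Σ = 5052, mean = 5052/11 = 459.273

459.3 ms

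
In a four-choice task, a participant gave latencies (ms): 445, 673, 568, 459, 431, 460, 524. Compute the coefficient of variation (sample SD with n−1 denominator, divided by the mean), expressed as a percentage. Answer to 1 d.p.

17.2%

n = 7, Σ = 3560, M = 508.5714
Σ(x−M)² = 45681.714; s = √(45681.714/6) = 87.2561
CV = 87.2561 / 508.5714 = 0.17157 = 17.157%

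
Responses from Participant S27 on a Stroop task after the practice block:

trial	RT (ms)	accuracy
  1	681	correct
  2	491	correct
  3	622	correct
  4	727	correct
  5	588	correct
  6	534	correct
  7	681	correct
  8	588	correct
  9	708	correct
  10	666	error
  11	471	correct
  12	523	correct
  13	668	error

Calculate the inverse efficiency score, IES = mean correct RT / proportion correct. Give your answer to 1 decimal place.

Correct trials (n=11): 681, 491, 622, 727, 588, 534, 681, 588, 708, 471, 523
Mean correct RT = 6614/11 = 601.2727 ms
Proportion correct = 11/13
IES = 601.2727 / (11/13) = 710.595 ms

710.6 ms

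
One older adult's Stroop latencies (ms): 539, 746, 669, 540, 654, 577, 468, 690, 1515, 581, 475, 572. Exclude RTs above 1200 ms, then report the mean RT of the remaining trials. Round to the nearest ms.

Excluded: 1515
Retained (n=11): Σ = 6511
Mean = 6511/11 = 591.9091

592 ms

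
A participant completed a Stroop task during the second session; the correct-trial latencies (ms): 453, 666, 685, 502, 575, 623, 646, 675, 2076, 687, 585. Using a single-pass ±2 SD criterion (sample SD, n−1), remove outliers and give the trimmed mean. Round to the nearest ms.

610 ms

n = 11, ΣRT = 8173, M = 743.000
Σ(x−M)² = 2013120.00; s = √(2013120.00/10) = 448.678
Cutoffs: 743.000 ± 2·448.678 → [-154.4, 1640.4]
Outside: 2076 → excluded.
Retained (n=10): Σ = 6097, mean = 6097/10 = 609.700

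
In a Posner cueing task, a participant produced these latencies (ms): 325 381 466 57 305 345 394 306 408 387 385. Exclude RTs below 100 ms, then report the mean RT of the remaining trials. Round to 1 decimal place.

Excluded: 57
Retained (n=10): Σ = 3702
Mean = 3702/10 = 370.2000

370.2 ms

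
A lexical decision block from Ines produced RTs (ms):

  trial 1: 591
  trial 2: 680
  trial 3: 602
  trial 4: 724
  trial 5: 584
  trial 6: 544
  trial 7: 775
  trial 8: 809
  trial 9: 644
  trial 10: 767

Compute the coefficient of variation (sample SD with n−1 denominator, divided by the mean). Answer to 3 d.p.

0.138

n = 10, Σ = 6720, M = 672.0000
Σ(x−M)² = 77544.000; s = √(77544.000/9) = 92.8224
CV = 92.8224 / 672.0000 = 0.13813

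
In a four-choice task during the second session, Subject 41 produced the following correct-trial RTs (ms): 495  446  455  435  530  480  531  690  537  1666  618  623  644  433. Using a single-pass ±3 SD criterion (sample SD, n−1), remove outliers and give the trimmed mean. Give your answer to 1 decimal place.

n = 14, ΣRT = 8583, M = 613.071
Σ(x−M)² = 1283762.93; s = √(1283762.93/13) = 314.247
Cutoffs: 613.071 ± 3·314.247 → [-329.7, 1555.8]
Outside: 1666 → excluded.
Retained (n=13): Σ = 6917, mean = 6917/13 = 532.077

532.1 ms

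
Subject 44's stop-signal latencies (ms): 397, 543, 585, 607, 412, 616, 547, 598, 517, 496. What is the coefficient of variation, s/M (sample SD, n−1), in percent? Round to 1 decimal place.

14.6%

n = 10, Σ = 5318, M = 531.8000
Σ(x−M)² = 54337.600; s = √(54337.600/9) = 77.7014
CV = 77.7014 / 531.8000 = 0.14611 = 14.611%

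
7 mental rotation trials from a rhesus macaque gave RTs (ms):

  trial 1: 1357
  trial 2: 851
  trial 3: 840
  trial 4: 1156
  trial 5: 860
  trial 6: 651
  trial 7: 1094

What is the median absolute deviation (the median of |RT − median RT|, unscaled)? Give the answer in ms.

209 ms

Sorted: 651, 840, 851, 860, 1094, 1156, 1357 → median = 860
|x − 860|: 497, 9, 20, 296, 0, 209, 234
Sorted deviations: 0, 9, 20, 209, 234, 296, 497 → MAD = 209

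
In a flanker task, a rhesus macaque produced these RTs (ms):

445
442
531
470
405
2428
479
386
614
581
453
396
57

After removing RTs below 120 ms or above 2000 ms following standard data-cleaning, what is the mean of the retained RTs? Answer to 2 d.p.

Excluded: 57, 2428
Retained (n=11): Σ = 5202
Mean = 5202/11 = 472.9091

472.91 ms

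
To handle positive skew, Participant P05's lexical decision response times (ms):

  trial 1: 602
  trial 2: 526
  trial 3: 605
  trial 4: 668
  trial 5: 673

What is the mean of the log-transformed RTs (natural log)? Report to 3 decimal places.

ln(RT): 6.4003, 6.2653, 6.4052, 6.5043, 6.5117
Σ ln(RT) = 32.0868
Mean = 32.0868/5 = 6.41736

6.417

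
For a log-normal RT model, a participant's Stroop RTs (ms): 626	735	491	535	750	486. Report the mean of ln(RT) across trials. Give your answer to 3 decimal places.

ln(RT): 6.4394, 6.5999, 6.1964, 6.2823, 6.6201, 6.1862
Σ ln(RT) = 38.3242
Mean = 38.3242/6 = 6.38737

6.387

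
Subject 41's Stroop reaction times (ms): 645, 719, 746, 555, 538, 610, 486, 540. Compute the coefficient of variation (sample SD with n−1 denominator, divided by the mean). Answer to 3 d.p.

n = 8, Σ = 4839, M = 604.8750
Σ(x−M)² = 59876.875; s = √(59876.875/7) = 92.4870
CV = 92.4870 / 604.8750 = 0.15290

0.153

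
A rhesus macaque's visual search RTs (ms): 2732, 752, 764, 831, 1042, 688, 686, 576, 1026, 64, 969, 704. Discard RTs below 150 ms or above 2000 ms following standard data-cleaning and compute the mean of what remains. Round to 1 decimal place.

Excluded: 64, 2732
Retained (n=10): Σ = 8038
Mean = 8038/10 = 803.8000

803.8 ms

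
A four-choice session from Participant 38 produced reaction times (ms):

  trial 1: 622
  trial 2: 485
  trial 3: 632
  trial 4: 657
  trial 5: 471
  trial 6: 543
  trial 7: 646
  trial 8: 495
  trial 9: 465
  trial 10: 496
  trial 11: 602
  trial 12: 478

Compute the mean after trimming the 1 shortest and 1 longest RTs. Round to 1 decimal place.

547.0 ms

Sorted: 465, 471, 478, 485, 495, 496, 543, 602, 622, 632, 646, 657
Drop lowest 1 (465) and highest 1 (657)
Remaining (n=10): Σ = 5470, mean = 5470/10 = 547.000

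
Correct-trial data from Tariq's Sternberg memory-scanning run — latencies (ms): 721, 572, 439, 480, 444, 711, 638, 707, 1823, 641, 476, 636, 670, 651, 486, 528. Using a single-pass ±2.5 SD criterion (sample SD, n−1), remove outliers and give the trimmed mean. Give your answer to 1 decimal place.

n = 16, ΣRT = 10623, M = 663.938
Σ(x−M)² = 1579650.94; s = √(1579650.94/15) = 324.515
Cutoffs: 663.938 ± 2.5·324.515 → [-147.4, 1475.2]
Outside: 1823 → excluded.
Retained (n=15): Σ = 8800, mean = 8800/15 = 586.667

586.7 ms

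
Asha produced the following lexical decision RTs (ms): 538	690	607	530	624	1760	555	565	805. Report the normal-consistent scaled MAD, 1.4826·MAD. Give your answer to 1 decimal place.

Sorted: 530, 538, 555, 565, 607, 624, 690, 805, 1760 → median = 607
|x − 607| sorted: 0, 17, 42, 52, 69, 77, 83, 198, 1153 → MAD = 69
Robust SD ≈ 1.4826 × 69 = 102.299

102.3 ms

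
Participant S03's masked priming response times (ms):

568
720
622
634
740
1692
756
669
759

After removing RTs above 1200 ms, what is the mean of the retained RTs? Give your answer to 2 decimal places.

683.50 ms

Excluded: 1692
Retained (n=8): Σ = 5468
Mean = 5468/8 = 683.5000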